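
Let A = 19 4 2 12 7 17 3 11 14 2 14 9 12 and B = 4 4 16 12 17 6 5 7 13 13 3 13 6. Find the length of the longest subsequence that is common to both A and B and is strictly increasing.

A longest common strictly increasing subsequence is 4, 12, 17 (length 3); it appears in order in both A and B, and no longer such subsequence exists.

3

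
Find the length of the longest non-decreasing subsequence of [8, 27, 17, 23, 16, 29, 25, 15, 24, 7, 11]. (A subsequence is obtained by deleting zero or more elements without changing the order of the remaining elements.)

Let dp[i] be the longest non-decreasing subsequence ending at position i. Then dp = [1, 2, 2, 3, 2, 4, 4, 2, 4, 1, 2].
The maximum is 4; one witness is 8, 17, 23, 29 at positions 1,3,4,6.

4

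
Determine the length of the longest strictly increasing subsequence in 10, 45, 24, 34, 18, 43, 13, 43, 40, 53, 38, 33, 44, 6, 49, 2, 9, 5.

6

Let dp[i] be the longest increasing subsequence ending at position i. Then dp = [1, 2, 2, 3, 2, 4, 2, 4, 4, 5, 4, 3, 5, 1, 6, 1, 2, 2].
The maximum is 6; one witness is 10, 24, 34, 43, 44, 49 at positions 1,3,4,6,13,15.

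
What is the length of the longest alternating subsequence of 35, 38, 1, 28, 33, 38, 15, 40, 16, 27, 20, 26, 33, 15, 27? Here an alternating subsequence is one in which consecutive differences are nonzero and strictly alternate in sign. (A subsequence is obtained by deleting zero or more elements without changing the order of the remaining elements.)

12

Track the best alternating length ending on an up-step vs a down-step at each position: up/down = 1/1, 2/1, 1/3, 4/3, 4/3, 4/1, 4/5, 6/1, 6/7, 8/7, 8/9, 10/9, 10/7, 4/11, 12/11.
The maximum over both is 12; one such subsequence is 35, 38, 1, 28, 15, 40, 16, 27, 20, 26, 15, 27.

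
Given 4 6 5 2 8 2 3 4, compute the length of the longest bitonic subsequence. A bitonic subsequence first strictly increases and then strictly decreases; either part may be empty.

4

Let inc[i] be the LIS ending at i and dec[i] the longest strictly decreasing subsequence starting at i. inc = [1, 2, 2, 1, 3, 1, 2, 3], dec = [2, 3, 2, 1, 2, 1, 1, 1].
max_i inc[i]+dec[i]−1 = 4, with one witness 4, 6, 5, 4.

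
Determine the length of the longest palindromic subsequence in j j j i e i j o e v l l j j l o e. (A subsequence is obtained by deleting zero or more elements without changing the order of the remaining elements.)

9

One longest palindromic subsequence is jjjieijjj (positions 1,2,3,4,5,6,7,13,14); it reads the same forward and backward, and the interval DP gives dp[1][17] = 9.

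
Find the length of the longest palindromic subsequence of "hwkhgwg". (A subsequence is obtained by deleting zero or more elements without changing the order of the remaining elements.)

One longest palindromic subsequence is gwg (positions 5,6,7); it reads the same forward and backward, and the interval DP gives dp[1][7] = 3.

3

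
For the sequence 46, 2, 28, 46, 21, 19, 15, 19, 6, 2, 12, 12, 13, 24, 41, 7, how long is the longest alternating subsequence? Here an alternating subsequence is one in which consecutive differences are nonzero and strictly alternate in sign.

A longest alternating subsequence is 46, 2, 28, 15, 19, 6, 12, 7 (positions 1,2,3,7,8,9,11,16); its 7 consecutive differences strictly alternate in sign, and length 8 is optimal.

8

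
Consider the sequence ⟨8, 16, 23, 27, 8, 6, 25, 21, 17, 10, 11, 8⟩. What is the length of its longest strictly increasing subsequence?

Scanning left to right, the best length ending at each element is: 8→1, 16→2, 23→3, 27→4, 8→1, 6→1, 25→4, 21→3, 17→3, 10→2, 11→3, 8→2.
So the longest increasing subsequence has length 4, e.g. 8, 16, 23, 27.

4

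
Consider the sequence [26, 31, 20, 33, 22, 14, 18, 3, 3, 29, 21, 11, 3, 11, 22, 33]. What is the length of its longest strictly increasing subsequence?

5

One longest increasing subsequence is 14, 18, 21, 22, 33 (positions 6,7,11,15,16), of length 5; no longer one exists.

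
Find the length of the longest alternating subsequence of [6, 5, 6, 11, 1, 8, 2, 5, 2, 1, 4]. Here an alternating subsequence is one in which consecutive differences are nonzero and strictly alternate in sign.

9

Track the best alternating length ending on an up-step vs a down-step at each position: up/down = 1/1, 1/2, 3/1, 3/1, 1/4, 5/4, 5/6, 7/6, 5/8, 1/8, 9/8.
The maximum over both is 9; one such subsequence is 6, 5, 6, 1, 8, 2, 5, 2, 4.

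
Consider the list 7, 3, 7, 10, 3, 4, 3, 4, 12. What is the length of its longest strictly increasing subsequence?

Scanning left to right, the best length ending at each element is: 7→1, 3→1, 7→2, 10→3, 3→1, 4→2, 3→1, 4→2, 12→4.
So the longest increasing subsequence has length 4, e.g. 3, 7, 10, 12.

4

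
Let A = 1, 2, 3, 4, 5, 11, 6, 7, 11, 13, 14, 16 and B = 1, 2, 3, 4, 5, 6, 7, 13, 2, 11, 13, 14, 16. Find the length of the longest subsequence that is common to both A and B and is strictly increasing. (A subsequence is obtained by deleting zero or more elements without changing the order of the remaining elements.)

For each value that appears in both, track the longest common increasing run ending there.
The best achievable length is 11; one witness is 1, 2, 3, 4, 5, 6, 7, 11, 13, 14, 16 (A-positions 1,2,3,4,5,7,8,9,10,11,12, B-positions 1,2,3,4,5,6,7,10,11,12,13).

11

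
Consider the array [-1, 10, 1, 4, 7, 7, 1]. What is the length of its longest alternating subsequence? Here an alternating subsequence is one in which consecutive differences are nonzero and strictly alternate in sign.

5

A longest alternating subsequence is -1, 10, 1, 4, 1 (positions 1,2,3,4,7); its 4 consecutive differences strictly alternate in sign, and length 5 is optimal.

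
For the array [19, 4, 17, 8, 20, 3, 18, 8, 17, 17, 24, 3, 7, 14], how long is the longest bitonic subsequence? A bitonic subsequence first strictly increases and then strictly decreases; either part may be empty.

6

One longest bitonic subsequence is 4, 17, 20, 18, 17, 14 (positions 2,3,5,7,10,14): it rises to 20 then falls. Length 6 is optimal.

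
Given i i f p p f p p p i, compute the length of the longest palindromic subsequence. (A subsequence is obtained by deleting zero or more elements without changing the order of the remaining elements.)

Using dp[i][j] = 2 + dp[i+1][j−1] if the ends match, else max(dp[i+1][j], dp[i][j−1]):
dp[1][10] = 7. A witness is ipppppi at positions 1,4,5,7,8,9,10.

7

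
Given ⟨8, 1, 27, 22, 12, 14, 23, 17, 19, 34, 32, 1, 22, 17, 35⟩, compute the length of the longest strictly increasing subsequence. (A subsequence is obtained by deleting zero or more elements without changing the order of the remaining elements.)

7

One longest increasing subsequence is 8, 12, 14, 17, 19, 34, 35 (positions 1,5,6,8,9,10,15), of length 7; no longer one exists.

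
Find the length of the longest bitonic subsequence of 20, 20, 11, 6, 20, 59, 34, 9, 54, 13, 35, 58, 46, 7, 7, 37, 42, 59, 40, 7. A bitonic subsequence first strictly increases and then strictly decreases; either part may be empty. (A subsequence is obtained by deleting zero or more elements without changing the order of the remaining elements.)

9

Let inc[i] be the LIS ending at i and dec[i] the longest strictly decreasing subsequence starting at i. inc = [1, 1, 1, 1, 2, 3, 3, 2, 4, 3, 4, 5, 5, 2, 2, 5, 6, 7, 6, 2], dec = [4, 4, 3, 1, 3, 6, 3, 2, 5, 2, 2, 5, 4, 1, 1, 2, 3, 3, 2, 1].
max_i inc[i]+dec[i]−1 = 9, with one witness 11, 20, 34, 54, 58, 46, 42, 40, 7.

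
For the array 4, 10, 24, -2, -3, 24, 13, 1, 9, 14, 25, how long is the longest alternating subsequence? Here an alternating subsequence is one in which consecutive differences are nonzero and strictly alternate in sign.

A longest alternating subsequence is 4, 10, -2, 24, 1, 9 (positions 1,2,4,6,8,9); its 5 consecutive differences strictly alternate in sign, and length 6 is optimal.

6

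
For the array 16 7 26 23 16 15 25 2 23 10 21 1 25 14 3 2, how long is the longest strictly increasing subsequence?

4

Let dp[i] be the longest increasing subsequence ending at position i. Then dp = [1, 1, 2, 2, 2, 2, 3, 1, 3, 2, 3, 1, 4, 3, 2, 2].
The maximum is 4; one witness is 7, 16, 23, 25 at positions 2,5,9,13.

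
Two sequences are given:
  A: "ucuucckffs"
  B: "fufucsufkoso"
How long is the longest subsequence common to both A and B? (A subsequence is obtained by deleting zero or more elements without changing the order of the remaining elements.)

Backtracking the LCS table gives one alignment: u (A1,B4) → c (A2,B5) → u (A3,B7) → k (A7,B9) → s (A10,B11).
So the longest common subsequence has length 5.

5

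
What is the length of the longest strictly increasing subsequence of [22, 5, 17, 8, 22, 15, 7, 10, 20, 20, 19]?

Let dp[i] be the longest increasing subsequence ending at position i. Then dp = [1, 1, 2, 2, 3, 3, 2, 3, 4, 4, 4].
The maximum is 4; one witness is 5, 8, 15, 20 at positions 2,4,6,9.

4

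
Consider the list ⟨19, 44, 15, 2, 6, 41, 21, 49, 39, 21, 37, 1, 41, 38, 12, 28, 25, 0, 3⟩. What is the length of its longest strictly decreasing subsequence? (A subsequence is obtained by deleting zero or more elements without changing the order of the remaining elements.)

7

One longest decreasing subsequence is 44, 41, 39, 37, 28, 25, 0 (positions 2,6,9,11,16,17,18), of length 7; no longer one exists.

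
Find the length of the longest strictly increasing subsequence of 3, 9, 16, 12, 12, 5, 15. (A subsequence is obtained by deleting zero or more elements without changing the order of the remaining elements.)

4

One longest increasing subsequence is 3, 9, 12, 15 (positions 1,2,4,7), of length 4; no longer one exists.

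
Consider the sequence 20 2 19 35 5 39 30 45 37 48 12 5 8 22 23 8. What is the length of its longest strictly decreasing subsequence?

Scanning left to right, the best length ending at each element is: 20→1, 2→2, 19→2, 35→1, 5→3, 39→1, 30→2, 45→1, 37→2, 48→1, 12→3, 5→4, 8→4, 22→3, 23→3, 8→4.
So the longest decreasing subsequence has length 4, e.g. 20, 19, 12, 5.

4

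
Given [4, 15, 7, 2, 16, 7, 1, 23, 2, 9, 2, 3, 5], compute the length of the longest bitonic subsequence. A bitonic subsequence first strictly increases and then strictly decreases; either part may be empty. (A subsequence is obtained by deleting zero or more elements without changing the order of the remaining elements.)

6

Let inc[i] be the LIS ending at i and dec[i] the longest strictly decreasing subsequence starting at i. inc = [1, 2, 2, 1, 3, 2, 1, 4, 2, 3, 2, 3, 4], dec = [3, 4, 3, 2, 3, 2, 1, 3, 1, 2, 1, 1, 1].
max_i inc[i]+dec[i]−1 = 6, with one witness 4, 15, 16, 23, 9, 5.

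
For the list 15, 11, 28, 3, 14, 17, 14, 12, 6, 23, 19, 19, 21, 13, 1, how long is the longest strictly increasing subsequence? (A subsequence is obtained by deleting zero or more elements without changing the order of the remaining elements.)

Scanning left to right, the best length ending at each element is: 15→1, 11→1, 28→2, 3→1, 14→2, 17→3, 14→2, 12→2, 6→2, 23→4, 19→4, 19→4, 21→5, 13→3, 1→1.
So the longest increasing subsequence has length 5, e.g. 11, 14, 17, 19, 21.

5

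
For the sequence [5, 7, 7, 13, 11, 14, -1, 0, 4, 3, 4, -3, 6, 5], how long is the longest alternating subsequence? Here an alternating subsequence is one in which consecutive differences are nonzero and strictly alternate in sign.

A longest alternating subsequence is 5, 13, 11, 14, -1, 4, 3, 4, -3, 6, 5 (positions 1,4,5,6,7,9,10,11,12,13,14); its 10 consecutive differences strictly alternate in sign, and length 11 is optimal.

11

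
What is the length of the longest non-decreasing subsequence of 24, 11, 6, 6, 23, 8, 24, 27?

5

Let dp[i] be the longest non-decreasing subsequence ending at position i. Then dp = [1, 1, 1, 2, 3, 3, 4, 5].
The maximum is 5; one witness is 6, 6, 23, 24, 27 at positions 3,4,5,7,8.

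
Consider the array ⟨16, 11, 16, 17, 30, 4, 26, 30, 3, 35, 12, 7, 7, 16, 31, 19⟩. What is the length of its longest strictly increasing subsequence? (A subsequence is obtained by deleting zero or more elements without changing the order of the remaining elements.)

6

Let dp[i] be the longest increasing subsequence ending at position i. Then dp = [1, 1, 2, 3, 4, 1, 4, 5, 1, 6, 2, 2, 2, 3, 6, 4].
The maximum is 6; one witness is 11, 16, 17, 26, 30, 35 at positions 2,3,4,7,8,10.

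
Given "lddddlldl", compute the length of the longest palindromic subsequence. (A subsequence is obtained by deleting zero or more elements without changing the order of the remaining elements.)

Using dp[i][j] = 2 + dp[i+1][j−1] if the ends match, else max(dp[i+1][j], dp[i][j−1]):
dp[1][9] = 7. A witness is ldddddl at positions 1,2,3,4,5,8,9.

7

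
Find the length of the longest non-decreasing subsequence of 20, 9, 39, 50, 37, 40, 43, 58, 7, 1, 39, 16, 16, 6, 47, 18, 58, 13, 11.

6

Let dp[i] be the longest non-decreasing subsequence ending at position i. Then dp = [1, 1, 2, 3, 2, 3, 4, 5, 1, 1, 3, 2, 3, 2, 5, 4, 6, 3, 3].
The maximum is 6; one witness is 20, 39, 40, 43, 58, 58 at positions 1,3,6,7,8,17.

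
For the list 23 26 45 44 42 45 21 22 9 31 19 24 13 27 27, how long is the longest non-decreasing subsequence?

5

Scanning left to right, the best length ending at each element is: 23→1, 26→2, 45→3, 44→3, 42→3, 45→4, 21→1, 22→2, 9→1, 31→3, 19→2, 24→3, 13→2, 27→4, 27→5.
So the longest non-decreasing subsequence has length 5, e.g. 21, 22, 24, 27, 27.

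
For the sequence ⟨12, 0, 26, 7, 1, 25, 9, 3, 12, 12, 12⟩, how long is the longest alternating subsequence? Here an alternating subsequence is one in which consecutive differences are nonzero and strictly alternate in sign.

7

A longest alternating subsequence is 12, 0, 26, 7, 25, 9, 12 (positions 1,2,3,4,6,7,9); its 6 consecutive differences strictly alternate in sign, and length 7 is optimal.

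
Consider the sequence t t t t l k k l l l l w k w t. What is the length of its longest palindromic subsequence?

8

One longest palindromic subsequence is tkllllkt (positions 1,7,8,9,10,11,13,15); it reads the same forward and backward, and the interval DP gives dp[1][15] = 8.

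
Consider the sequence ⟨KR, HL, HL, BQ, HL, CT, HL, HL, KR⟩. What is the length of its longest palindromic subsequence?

7

Using dp[i][j] = 2 + dp[i+1][j−1] if the ends match, else max(dp[i+1][j], dp[i][j−1]):
dp[1][9] = 7. A witness is KR HL HL CT HL HL KR at positions 1,2,3,6,7,8,9.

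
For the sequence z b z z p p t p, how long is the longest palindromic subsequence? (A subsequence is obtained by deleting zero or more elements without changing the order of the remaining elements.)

3

One longest palindromic subsequence is ptp (positions 5,7,8); it reads the same forward and backward, and the interval DP gives dp[1][8] = 3.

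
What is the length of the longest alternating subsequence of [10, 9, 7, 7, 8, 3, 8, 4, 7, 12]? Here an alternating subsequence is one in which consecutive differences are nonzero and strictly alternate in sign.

7

Track the best alternating length ending on an up-step vs a down-step at each position: up/down = 1/1, 1/2, 1/2, 1/2, 3/2, 1/4, 5/2, 5/6, 7/6, 7/1.
The maximum over both is 7; one such subsequence is 10, 7, 8, 3, 8, 4, 7.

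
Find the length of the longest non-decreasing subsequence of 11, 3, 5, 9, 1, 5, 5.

Let dp[i] be the longest non-decreasing subsequence ending at position i. Then dp = [1, 1, 2, 3, 1, 3, 4].
The maximum is 4; one witness is 3, 5, 5, 5 at positions 2,3,6,7.

4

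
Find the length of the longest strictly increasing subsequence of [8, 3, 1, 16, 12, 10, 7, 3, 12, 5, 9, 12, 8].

5

Let dp[i] be the longest increasing subsequence ending at position i. Then dp = [1, 1, 1, 2, 2, 2, 2, 2, 3, 3, 4, 5, 4].
The maximum is 5; one witness is 1, 3, 5, 9, 12 at positions 3,8,10,11,12.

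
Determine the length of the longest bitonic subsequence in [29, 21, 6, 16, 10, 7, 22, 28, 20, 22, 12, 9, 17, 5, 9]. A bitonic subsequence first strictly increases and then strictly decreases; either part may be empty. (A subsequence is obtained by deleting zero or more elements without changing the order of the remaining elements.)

Let inc[i] be the LIS ending at i and dec[i] the longest strictly decreasing subsequence starting at i. inc = [1, 1, 1, 2, 2, 2, 3, 4, 3, 4, 3, 3, 4, 1, 3], dec = [6, 5, 2, 4, 3, 2, 5, 5, 4, 4, 3, 2, 2, 1, 1].
max_i inc[i]+dec[i]−1 = 8, with one witness 6, 16, 22, 28, 22, 12, 9, 5.

8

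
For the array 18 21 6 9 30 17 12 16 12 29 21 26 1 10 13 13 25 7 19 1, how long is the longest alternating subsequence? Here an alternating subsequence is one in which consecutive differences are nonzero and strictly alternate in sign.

Track the best alternating length ending on an up-step vs a down-step at each position: up/down = 1/1, 2/1, 1/3, 4/3, 4/1, 4/5, 4/5, 6/5, 4/7, 8/5, 8/9, 10/9, 1/11, 12/11, 12/11, 12/11, 12/11, 12/13, 14/13, 1/15.
The maximum over both is 15; one such subsequence is 18, 21, 6, 30, 12, 16, 12, 29, 21, 26, 1, 10, 7, 19, 1.

15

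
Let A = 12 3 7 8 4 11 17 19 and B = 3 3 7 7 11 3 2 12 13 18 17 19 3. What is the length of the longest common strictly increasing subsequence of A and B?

A longest common strictly increasing subsequence is 3, 7, 11, 17, 19 (length 5); it appears in order in both A and B, and no longer such subsequence exists.

5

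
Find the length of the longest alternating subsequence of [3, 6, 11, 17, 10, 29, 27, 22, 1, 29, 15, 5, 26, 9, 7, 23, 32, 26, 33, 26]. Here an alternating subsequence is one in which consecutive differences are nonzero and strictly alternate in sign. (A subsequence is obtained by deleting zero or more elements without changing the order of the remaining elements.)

A longest alternating subsequence is 3, 11, 10, 29, 27, 29, 15, 26, 9, 32, 26, 33, 26 (positions 1,3,5,6,7,10,11,13,14,17,18,19,20); its 12 consecutive differences strictly alternate in sign, and length 13 is optimal.

13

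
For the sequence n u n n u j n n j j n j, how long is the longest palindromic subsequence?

One longest palindromic subsequence is nnnjnnn (positions 1,3,4,6,7,8,11); it reads the same forward and backward, and the interval DP gives dp[1][12] = 7.

7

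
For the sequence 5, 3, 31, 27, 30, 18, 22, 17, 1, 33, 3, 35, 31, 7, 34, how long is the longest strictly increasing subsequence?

Let dp[i] be the longest increasing subsequence ending at position i. Then dp = [1, 1, 2, 2, 3, 2, 3, 2, 1, 4, 2, 5, 4, 3, 5].
The maximum is 5; one witness is 5, 27, 30, 33, 35 at positions 1,4,5,10,12.

5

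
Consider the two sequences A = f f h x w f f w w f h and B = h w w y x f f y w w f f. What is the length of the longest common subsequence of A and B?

A longest common subsequence is hxffwwf (length 7); the LCS DP confirms no longer common subsequence exists.

7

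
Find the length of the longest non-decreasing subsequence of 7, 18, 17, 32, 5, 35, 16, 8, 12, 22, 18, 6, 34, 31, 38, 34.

6

Scanning left to right, the best length ending at each element is: 7→1, 18→2, 17→2, 32→3, 5→1, 35→4, 16→2, 8→2, 12→3, 22→4, 18→4, 6→2, 34→5, 31→5, 38→6, 34→6.
So the longest non-decreasing subsequence has length 6, e.g. 7, 8, 12, 22, 34, 38.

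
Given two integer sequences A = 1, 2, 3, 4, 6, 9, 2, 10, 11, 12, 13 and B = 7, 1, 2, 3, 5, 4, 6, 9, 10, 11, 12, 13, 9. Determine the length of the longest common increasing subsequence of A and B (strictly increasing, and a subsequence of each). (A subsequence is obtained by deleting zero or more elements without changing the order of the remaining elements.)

10

A longest common strictly increasing subsequence is 1, 2, 3, 4, 6, 9, 10, 11, 12, 13 (length 10); it appears in order in both A and B, and no longer such subsequence exists.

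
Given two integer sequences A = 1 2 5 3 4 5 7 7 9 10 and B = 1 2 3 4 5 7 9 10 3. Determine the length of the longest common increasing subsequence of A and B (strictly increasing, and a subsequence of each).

8

For each value that appears in both, track the longest common increasing run ending there.
The best achievable length is 8; one witness is 1, 2, 3, 4, 5, 7, 9, 10 (A-positions 1,2,4,5,6,7,9,10, B-positions 1,2,3,4,5,6,7,8).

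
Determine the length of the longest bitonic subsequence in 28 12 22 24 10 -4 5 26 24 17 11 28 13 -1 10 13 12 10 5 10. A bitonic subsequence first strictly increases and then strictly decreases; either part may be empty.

One longest bitonic subsequence is 12, 22, 24, 26, 24, 17, 13, 12, 10, 5 (positions 2,3,4,8,9,10,16,17,18,19): it rises to 26 then falls. Length 10 is optimal.

10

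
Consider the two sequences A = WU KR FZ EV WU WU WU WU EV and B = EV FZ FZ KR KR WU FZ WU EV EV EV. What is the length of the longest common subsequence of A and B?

A longest common subsequence is WU, FZ, EV, EV (length 4); the LCS DP confirms no longer common subsequence exists.

4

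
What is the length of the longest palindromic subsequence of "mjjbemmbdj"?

One longest palindromic subsequence is jbmmbj (positions 2,4,6,7,8,10); it reads the same forward and backward, and the interval DP gives dp[1][10] = 6.

6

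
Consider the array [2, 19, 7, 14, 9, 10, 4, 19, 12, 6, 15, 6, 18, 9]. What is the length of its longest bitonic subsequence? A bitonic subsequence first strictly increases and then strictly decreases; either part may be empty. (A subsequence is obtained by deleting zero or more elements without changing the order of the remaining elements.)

One longest bitonic subsequence is 2, 7, 9, 10, 12, 15, 18, 9 (positions 1,3,5,6,9,11,13,14): it rises to 18 then falls. Length 8 is optimal.

8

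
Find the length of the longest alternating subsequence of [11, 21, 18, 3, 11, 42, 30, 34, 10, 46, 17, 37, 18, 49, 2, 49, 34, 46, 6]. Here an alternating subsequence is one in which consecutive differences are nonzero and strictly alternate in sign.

17

Track the best alternating length ending on an up-step vs a down-step at each position: up/down = 1/1, 2/1, 2/3, 1/3, 4/3, 4/1, 4/5, 6/5, 4/7, 8/1, 8/9, 10/9, 10/11, 12/1, 1/13, 14/1, 14/15, 16/15, 14/17.
The maximum over both is 17; one such subsequence is 11, 21, 18, 42, 30, 34, 10, 46, 17, 37, 18, 49, 2, 49, 34, 46, 6.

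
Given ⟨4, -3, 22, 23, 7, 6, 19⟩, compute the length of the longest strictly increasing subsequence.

3

One longest increasing subsequence is 4, 22, 23 (positions 1,3,4), of length 3; no longer one exists.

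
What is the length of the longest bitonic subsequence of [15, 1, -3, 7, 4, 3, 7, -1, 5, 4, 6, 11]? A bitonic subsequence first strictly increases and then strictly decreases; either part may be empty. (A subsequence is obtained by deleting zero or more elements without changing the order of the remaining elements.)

One longest bitonic subsequence is 15, 7, 4, 3, -1 (positions 1,4,5,6,8): it rises to 15 then falls. Length 5 is optimal.

5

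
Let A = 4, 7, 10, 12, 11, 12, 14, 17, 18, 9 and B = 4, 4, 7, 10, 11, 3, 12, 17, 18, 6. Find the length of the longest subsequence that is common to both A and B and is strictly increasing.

A longest common strictly increasing subsequence is 4, 7, 10, 11, 12, 17, 18 (length 7); it appears in order in both A and B, and no longer such subsequence exists.

7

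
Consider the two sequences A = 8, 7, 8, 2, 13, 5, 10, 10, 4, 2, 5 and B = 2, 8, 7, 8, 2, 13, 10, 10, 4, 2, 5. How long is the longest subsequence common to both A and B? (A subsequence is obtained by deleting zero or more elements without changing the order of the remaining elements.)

Backtracking the LCS table gives one alignment: 8 (A1,B2) → 7 (A2,B3) → 8 (A3,B4) → 2 (A4,B5) → 13 (A5,B6) → 10 (A7,B7) → 10 (A8,B8) → 4 (A9,B9) → 2 (A10,B10) → 5 (A11,B11).
So the longest common subsequence has length 10.

10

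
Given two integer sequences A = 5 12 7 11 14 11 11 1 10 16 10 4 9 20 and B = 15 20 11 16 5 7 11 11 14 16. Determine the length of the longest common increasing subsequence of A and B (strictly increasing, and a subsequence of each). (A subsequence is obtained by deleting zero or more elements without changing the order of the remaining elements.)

5

A longest common strictly increasing subsequence is 5, 7, 11, 14, 16 (length 5); it appears in order in both A and B, and no longer such subsequence exists.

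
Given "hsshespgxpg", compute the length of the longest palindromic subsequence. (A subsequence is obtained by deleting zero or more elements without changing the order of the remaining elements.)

Using dp[i][j] = 2 + dp[i+1][j−1] if the ends match, else max(dp[i+1][j], dp[i][j−1]):
dp[1][11] = 4. A witness is hssh at positions 1,2,3,4.

4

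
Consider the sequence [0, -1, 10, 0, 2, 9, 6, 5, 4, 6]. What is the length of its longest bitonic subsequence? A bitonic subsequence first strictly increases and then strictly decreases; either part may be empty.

Let inc[i] be the LIS ending at i and dec[i] the longest strictly decreasing subsequence starting at i. inc = [1, 1, 2, 2, 3, 4, 4, 4, 4, 5], dec = [2, 1, 5, 1, 1, 4, 3, 2, 1, 1].
max_i inc[i]+dec[i]−1 = 7, with one witness -1, 0, 2, 9, 6, 5, 4.

7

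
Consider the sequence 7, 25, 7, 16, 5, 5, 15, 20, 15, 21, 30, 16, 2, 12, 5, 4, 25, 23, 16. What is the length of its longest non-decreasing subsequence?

One longest non-decreasing subsequence is 7, 7, 16, 20, 21, 30 (positions 1,3,4,8,10,11), of length 6; no longer one exists.

6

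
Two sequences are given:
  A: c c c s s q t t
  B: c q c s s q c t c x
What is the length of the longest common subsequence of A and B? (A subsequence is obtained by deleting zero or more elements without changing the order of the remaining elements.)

6

A longest common subsequence is ccssqt (length 6); the LCS DP confirms no longer common subsequence exists.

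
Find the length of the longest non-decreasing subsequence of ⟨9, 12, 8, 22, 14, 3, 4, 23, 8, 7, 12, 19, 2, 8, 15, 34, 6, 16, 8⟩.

Let dp[i] be the longest non-decreasing subsequence ending at position i. Then dp = [1, 2, 1, 3, 3, 1, 2, 4, 3, 3, 4, 5, 1, 4, 5, 6, 3, 6, 5].
The maximum is 6; one witness is 3, 4, 8, 12, 19, 34 at positions 6,7,9,11,12,16.

6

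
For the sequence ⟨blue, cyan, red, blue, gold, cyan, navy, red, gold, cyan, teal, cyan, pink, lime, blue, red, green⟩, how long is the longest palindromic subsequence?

One longest palindromic subsequence is red blue cyan teal cyan blue red (positions 3,4,10,11,12,15,16); it reads the same forward and backward, and the interval DP gives dp[1][17] = 7.

7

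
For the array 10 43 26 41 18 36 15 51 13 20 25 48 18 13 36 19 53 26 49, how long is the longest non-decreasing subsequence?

Scanning left to right, the best length ending at each element is: 10→1, 43→2, 26→2, 41→3, 18→2, 36→3, 15→2, 51→4, 13→2, 20→3, 25→4, 48→5, 18→3, 13→3, 36→5, 19→4, 53→6, 26→5, 49→6.
So the longest non-decreasing subsequence has length 6, e.g. 10, 18, 20, 25, 48, 53.

6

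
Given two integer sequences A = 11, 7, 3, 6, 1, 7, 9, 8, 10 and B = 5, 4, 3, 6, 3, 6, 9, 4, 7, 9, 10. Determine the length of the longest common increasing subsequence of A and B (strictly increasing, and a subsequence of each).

5

For each value that appears in both, track the longest common increasing run ending there.
The best achievable length is 5; one witness is 3, 6, 7, 9, 10 (A-positions 3,4,6,7,9, B-positions 3,4,9,10,11).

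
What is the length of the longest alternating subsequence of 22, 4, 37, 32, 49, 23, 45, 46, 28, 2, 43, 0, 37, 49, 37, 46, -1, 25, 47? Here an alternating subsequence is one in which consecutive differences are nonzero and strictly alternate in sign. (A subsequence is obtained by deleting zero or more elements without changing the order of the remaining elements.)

15

A longest alternating subsequence is 22, 4, 37, 32, 49, 23, 45, 28, 43, 0, 49, 37, 46, -1, 25 (positions 1,2,3,4,5,6,7,9,11,12,14,15,16,17,18); its 14 consecutive differences strictly alternate in sign, and length 15 is optimal.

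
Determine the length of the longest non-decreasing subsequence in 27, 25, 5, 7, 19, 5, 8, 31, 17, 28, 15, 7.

Scanning left to right, the best length ending at each element is: 27→1, 25→1, 5→1, 7→2, 19→3, 5→2, 8→3, 31→4, 17→4, 28→5, 15→4, 7→3.
So the longest non-decreasing subsequence has length 5, e.g. 5, 7, 8, 17, 28.

5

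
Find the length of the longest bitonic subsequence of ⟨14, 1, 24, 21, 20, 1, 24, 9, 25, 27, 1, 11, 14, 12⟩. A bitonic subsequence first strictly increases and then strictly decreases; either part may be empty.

7

One longest bitonic subsequence is 14, 21, 24, 25, 27, 14, 12 (positions 1,4,7,9,10,13,14): it rises to 27 then falls. Length 7 is optimal.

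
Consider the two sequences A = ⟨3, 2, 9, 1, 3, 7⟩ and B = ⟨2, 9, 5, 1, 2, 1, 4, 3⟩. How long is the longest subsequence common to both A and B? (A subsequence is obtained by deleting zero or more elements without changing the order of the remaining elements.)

Backtracking the LCS table gives one alignment: 2 (A2,B1) → 9 (A3,B2) → 1 (A4,B6) → 3 (A5,B8).
So the longest common subsequence has length 4.

4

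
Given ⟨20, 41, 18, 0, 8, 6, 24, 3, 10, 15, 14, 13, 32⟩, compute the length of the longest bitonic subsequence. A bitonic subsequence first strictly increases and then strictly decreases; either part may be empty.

Let inc[i] be the LIS ending at i and dec[i] the longest strictly decreasing subsequence starting at i. inc = [1, 2, 1, 1, 2, 2, 3, 2, 3, 4, 4, 4, 5], dec = [5, 5, 4, 1, 3, 2, 4, 1, 1, 3, 2, 1, 1].
max_i inc[i]+dec[i]−1 = 6, with one witness 20, 41, 24, 15, 14, 13.

6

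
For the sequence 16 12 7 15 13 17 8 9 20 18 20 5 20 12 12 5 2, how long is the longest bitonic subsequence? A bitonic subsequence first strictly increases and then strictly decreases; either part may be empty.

One longest bitonic subsequence is 12, 15, 17, 20, 18, 12, 5, 2 (positions 2,4,6,9,10,15,16,17): it rises to 20 then falls. Length 8 is optimal.

8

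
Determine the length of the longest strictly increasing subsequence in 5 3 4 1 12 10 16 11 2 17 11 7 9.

Let dp[i] be the longest increasing subsequence ending at position i. Then dp = [1, 1, 2, 1, 3, 3, 4, 4, 2, 5, 4, 3, 4].
The maximum is 5; one witness is 3, 4, 12, 16, 17 at positions 2,3,5,7,10.

5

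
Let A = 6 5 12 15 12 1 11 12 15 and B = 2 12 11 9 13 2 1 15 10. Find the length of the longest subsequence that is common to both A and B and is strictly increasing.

For each value that appears in both, track the longest common increasing run ending there.
The best achievable length is 2; one witness is 12, 15 (A-positions 3,4, B-positions 2,8).

2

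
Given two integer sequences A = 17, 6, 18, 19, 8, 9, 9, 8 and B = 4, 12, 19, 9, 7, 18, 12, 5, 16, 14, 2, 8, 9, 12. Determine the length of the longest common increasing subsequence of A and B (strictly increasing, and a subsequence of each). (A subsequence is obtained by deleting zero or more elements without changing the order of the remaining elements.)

For each value that appears in both, track the longest common increasing run ending there.
The best achievable length is 2; one witness is 8, 9 (A-positions 5,6, B-positions 12,13).

2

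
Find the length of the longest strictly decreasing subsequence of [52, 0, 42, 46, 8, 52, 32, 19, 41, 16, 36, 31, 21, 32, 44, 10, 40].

7

Let dp[i] be the longest decreasing subsequence ending at position i. Then dp = [1, 2, 2, 2, 3, 1, 3, 4, 3, 5, 4, 5, 6, 5, 3, 7, 4].
The maximum is 7; one witness is 52, 42, 41, 36, 31, 21, 10 at positions 1,3,9,11,12,13,16.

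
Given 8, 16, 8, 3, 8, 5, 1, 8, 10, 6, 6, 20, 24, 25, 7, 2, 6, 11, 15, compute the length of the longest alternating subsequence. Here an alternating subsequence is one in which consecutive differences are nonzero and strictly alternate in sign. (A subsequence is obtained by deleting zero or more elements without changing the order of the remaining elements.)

10

Track the best alternating length ending on an up-step vs a down-step at each position: up/down = 1/1, 2/1, 1/3, 1/3, 4/3, 4/5, 1/5, 6/3, 6/3, 6/7, 6/7, 8/1, 8/1, 8/1, 8/9, 6/9, 10/9, 10/9, 10/9.
The maximum over both is 10; one such subsequence is 8, 16, 3, 8, 5, 8, 6, 20, 2, 6.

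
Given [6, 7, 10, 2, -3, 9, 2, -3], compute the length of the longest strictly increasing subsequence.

3

Scanning left to right, the best length ending at each element is: 6→1, 7→2, 10→3, 2→1, -3→1, 9→3, 2→2, -3→1.
So the longest increasing subsequence has length 3, e.g. 6, 7, 10.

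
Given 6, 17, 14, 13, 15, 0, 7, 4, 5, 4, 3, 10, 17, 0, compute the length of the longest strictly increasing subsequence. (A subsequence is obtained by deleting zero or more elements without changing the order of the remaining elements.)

5

Let dp[i] be the longest increasing subsequence ending at position i. Then dp = [1, 2, 2, 2, 3, 1, 2, 2, 3, 2, 2, 4, 5, 1].
The maximum is 5; one witness is 0, 4, 5, 10, 17 at positions 6,8,9,12,13.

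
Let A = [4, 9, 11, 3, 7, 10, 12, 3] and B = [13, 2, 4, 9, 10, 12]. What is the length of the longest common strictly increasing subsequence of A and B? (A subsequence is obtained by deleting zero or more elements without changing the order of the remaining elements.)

A longest common strictly increasing subsequence is 4, 9, 10, 12 (length 4); it appears in order in both A and B, and no longer such subsequence exists.

4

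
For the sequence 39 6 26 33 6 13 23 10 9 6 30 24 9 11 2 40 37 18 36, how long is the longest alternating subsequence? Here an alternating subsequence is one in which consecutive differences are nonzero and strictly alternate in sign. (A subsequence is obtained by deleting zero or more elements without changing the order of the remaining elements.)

13

Track the best alternating length ending on an up-step vs a down-step at each position: up/down = 1/1, 1/2, 3/2, 3/2, 1/4, 5/4, 5/4, 5/6, 5/6, 1/6, 7/4, 7/8, 7/8, 9/8, 1/10, 11/1, 11/12, 11/12, 13/12.
The maximum over both is 13; one such subsequence is 39, 6, 26, 6, 13, 10, 30, 9, 11, 2, 40, 18, 36.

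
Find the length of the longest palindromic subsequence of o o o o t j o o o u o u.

9

One longest palindromic subsequence is oooojoooo (positions 1,2,3,4,6,7,8,9,11); it reads the same forward and backward, and the interval DP gives dp[1][12] = 9.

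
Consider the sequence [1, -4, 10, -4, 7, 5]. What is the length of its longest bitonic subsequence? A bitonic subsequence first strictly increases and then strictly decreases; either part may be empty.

4

One longest bitonic subsequence is 1, 10, 7, 5 (positions 1,3,5,6): it rises to 10 then falls. Length 4 is optimal.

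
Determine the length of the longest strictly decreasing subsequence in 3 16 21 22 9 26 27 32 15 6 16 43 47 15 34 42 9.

4

One longest decreasing subsequence is 21, 16, 15, 9 (positions 3,11,14,17), of length 4; no longer one exists.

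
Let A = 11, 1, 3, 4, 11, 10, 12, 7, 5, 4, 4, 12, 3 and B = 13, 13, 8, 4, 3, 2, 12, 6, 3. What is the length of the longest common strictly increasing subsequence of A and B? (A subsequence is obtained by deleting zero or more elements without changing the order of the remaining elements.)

2

For each value that appears in both, track the longest common increasing run ending there.
The best achievable length is 2; one witness is 4, 12 (A-positions 4,7, B-positions 4,7).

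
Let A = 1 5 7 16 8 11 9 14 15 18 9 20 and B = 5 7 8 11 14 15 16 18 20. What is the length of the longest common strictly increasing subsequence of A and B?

8

For each value that appears in both, track the longest common increasing run ending there.
The best achievable length is 8; one witness is 5, 7, 8, 11, 14, 15, 18, 20 (A-positions 2,3,5,6,8,9,10,12, B-positions 1,2,3,4,5,6,8,9).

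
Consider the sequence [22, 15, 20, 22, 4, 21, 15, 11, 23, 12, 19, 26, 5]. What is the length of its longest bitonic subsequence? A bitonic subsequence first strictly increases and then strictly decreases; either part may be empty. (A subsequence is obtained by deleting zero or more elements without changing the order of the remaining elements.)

7

Let inc[i] be the LIS ending at i and dec[i] the longest strictly decreasing subsequence starting at i. inc = [1, 1, 2, 3, 1, 3, 2, 2, 4, 3, 4, 5, 2], dec = [5, 3, 4, 5, 1, 4, 3, 2, 3, 2, 2, 2, 1].
max_i inc[i]+dec[i]−1 = 7, with one witness 15, 20, 22, 21, 15, 12, 5.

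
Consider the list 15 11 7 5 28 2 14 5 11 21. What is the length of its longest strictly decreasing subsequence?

5

Scanning left to right, the best length ending at each element is: 15→1, 11→2, 7→3, 5→4, 28→1, 2→5, 14→2, 5→4, 11→3, 21→2.
So the longest decreasing subsequence has length 5, e.g. 15, 11, 7, 5, 2.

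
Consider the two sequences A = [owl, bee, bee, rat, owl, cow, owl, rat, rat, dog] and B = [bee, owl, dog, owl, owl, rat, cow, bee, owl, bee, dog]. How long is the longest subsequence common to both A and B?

Backtracking the LCS table gives one alignment: owl (A1,B5) → rat (A4,B6) → cow (A6,B7) → owl (A7,B9) → dog (A10,B11).
So the longest common subsequence has length 5.

5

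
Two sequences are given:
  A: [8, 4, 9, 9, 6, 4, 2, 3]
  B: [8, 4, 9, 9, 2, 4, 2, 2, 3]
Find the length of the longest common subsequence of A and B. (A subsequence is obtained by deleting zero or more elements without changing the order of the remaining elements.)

7

Backtracking the LCS table gives one alignment: 8 (A1,B1) → 4 (A2,B2) → 9 (A3,B3) → 9 (A4,B4) → 4 (A6,B6) → 2 (A7,B8) → 3 (A8,B9).
So the longest common subsequence has length 7.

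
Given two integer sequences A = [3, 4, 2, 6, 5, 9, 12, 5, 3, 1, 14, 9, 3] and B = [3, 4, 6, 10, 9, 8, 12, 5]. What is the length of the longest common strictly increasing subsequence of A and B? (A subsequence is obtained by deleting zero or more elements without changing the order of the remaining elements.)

A longest common strictly increasing subsequence is 3, 4, 6, 9, 12 (length 5); it appears in order in both A and B, and no longer such subsequence exists.

5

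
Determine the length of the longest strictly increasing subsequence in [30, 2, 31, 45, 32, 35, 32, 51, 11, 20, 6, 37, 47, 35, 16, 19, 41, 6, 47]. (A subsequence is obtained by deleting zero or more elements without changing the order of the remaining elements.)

Let dp[i] be the longest increasing subsequence ending at position i. Then dp = [1, 1, 2, 3, 3, 4, 3, 5, 2, 3, 2, 5, 6, 4, 3, 4, 6, 2, 7].
The maximum is 7; one witness is 30, 31, 32, 35, 37, 41, 47 at positions 1,3,5,6,12,17,19.

7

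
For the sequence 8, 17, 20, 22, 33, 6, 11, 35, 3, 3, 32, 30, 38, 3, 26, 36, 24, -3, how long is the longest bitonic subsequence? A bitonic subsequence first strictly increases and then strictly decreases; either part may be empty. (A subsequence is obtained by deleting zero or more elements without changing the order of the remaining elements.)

11

One longest bitonic subsequence is 8, 17, 20, 22, 33, 35, 32, 30, 26, 24, -3 (positions 1,2,3,4,5,8,11,12,15,17,18): it rises to 35 then falls. Length 11 is optimal.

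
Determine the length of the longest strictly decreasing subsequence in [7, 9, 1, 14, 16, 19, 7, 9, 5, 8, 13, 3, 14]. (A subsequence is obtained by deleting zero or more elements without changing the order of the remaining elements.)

4

Scanning left to right, the best length ending at each element is: 7→1, 9→1, 1→2, 14→1, 16→1, 19→1, 7→2, 9→2, 5→3, 8→3, 13→2, 3→4, 14→2.
So the longest decreasing subsequence has length 4, e.g. 9, 7, 5, 3.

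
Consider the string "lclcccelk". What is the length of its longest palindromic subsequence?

6

One longest palindromic subsequence is lccccl (positions 1,2,4,5,6,8); it reads the same forward and backward, and the interval DP gives dp[1][9] = 6.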